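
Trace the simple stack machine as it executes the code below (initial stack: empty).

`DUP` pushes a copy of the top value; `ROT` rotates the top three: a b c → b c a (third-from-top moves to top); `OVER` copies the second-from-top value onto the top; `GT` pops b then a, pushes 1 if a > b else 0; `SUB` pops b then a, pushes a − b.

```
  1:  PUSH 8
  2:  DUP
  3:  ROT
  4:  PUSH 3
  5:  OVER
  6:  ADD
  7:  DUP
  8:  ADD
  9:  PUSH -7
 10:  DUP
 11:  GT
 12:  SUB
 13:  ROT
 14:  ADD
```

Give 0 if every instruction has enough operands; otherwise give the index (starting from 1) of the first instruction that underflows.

3

PUSH 8 → 8
DUP    → 8 8
ROT  — needs 3 operands, stack has 2 → underflow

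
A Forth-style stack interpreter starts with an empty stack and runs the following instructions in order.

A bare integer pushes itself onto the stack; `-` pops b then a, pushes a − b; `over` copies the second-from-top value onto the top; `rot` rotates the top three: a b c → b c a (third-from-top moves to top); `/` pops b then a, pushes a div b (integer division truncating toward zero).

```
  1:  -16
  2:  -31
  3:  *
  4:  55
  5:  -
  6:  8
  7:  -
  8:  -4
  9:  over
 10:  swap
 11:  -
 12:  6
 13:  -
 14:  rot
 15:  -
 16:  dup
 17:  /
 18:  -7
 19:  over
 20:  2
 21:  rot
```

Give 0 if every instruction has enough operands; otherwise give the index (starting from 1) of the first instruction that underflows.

14

-16  → -16
-31  → -16 -31
*    → 496
55   → 496 55
-    → 441
8    → 441 8
-    → 433
-4   → 433 -4
over → 433 -4 433
swap → 433 433 -4
-    → 433 437
6    → 433 437 6
-    → 433 431
rot  — needs 3 operands, stack has 2 → underflow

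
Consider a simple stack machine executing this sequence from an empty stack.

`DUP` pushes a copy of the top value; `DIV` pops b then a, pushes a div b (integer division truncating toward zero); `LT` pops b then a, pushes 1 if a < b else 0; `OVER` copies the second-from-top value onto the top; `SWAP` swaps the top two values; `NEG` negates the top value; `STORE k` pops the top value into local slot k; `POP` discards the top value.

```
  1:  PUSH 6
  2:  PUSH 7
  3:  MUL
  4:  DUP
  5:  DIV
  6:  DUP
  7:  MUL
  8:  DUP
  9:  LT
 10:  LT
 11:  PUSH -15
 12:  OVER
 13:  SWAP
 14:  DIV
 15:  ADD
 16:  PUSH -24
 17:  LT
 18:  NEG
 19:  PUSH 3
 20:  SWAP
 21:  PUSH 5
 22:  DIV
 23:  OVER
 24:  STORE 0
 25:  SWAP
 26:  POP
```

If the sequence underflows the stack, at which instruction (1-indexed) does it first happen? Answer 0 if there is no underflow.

10

PUSH 6 -> 6
PUSH 7 -> 6 7
MUL    -> 42
DUP    -> 42 42
DIV    -> 1
DUP    -> 1 1
MUL    -> 1
DUP    -> 1 1
LT     -> 0
LT  — needs 2 operands, stack has 1 → underflow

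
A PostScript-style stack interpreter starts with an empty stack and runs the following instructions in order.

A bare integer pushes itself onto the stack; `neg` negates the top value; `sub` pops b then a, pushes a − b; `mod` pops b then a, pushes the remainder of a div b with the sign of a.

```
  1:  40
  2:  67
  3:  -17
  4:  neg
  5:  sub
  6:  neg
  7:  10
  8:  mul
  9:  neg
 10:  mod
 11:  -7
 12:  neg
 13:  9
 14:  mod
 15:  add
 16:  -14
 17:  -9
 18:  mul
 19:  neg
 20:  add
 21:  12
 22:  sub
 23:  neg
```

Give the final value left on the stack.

91

40   [40]
67   [40, 67]
-17  [40, 67, -17]
neg  [40, 67, 17]
sub  [40, 50]
neg  [40, -50]
10   [40, -50, 10]
mul  [40, -500]
neg  [40, 500]
mod  [40]
-7   [40, -7]
neg  [40, 7]
9    [40, 7, 9]
mod  [40, 7]
add  [47]
-14  [47, -14]
-9   [47, -14, -9]
mul  [47, 126]
neg  [47, -126]
add  [-79]
12   [-79, 12]
sub  [-91]
neg  [91]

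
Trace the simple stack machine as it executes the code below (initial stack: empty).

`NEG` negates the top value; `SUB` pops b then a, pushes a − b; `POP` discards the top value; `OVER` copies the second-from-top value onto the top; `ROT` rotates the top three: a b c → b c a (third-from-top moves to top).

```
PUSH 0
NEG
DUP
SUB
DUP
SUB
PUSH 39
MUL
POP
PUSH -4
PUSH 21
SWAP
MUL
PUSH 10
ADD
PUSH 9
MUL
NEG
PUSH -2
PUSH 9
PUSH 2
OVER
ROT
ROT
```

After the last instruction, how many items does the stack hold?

PUSH 0  → [0]
NEG     → [0]
DUP     → [0, 0]
SUB     → [0]
DUP     → [0, 0]
SUB     → [0]
PUSH 39 → [0, 39]
MUL     → [0]
POP     → []
PUSH -4 → [-4]
PUSH 21 → [-4, 21]
SWAP    → [21, -4]
MUL     → [-84]
PUSH 10 → [-84, 10]
ADD     → [-74]
PUSH 9  → [-74, 9]
MUL     → [-666]
NEG     → [666]
PUSH -2 → [666, -2]
PUSH 9  → [666, -2, 9]
PUSH 2  → [666, -2, 9, 2]
OVER    → [666, -2, 9, 2, 9]
ROT     → [666, -2, 2, 9, 9]
ROT     → [666, -2, 9, 9, 2]

5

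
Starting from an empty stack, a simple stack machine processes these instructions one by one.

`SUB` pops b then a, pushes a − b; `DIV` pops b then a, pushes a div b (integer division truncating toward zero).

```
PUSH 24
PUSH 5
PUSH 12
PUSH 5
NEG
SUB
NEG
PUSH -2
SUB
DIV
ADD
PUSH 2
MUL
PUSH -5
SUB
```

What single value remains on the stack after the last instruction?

PUSH 24 → [24]
PUSH 5  → [24, 5]
PUSH 12 → [24, 5, 12]
PUSH 5  → [24, 5, 12, 5]
NEG     → [24, 5, 12, -5]
SUB     → [24, 5, 17]
NEG     → [24, 5, -17]
PUSH -2 → [24, 5, -17, -2]
SUB     → [24, 5, -15]
DIV     → [24, 0]
ADD     → [24]
PUSH 2  → [24, 2]
MUL     → [48]
PUSH -5 → [48, -5]
SUB     → [53]

53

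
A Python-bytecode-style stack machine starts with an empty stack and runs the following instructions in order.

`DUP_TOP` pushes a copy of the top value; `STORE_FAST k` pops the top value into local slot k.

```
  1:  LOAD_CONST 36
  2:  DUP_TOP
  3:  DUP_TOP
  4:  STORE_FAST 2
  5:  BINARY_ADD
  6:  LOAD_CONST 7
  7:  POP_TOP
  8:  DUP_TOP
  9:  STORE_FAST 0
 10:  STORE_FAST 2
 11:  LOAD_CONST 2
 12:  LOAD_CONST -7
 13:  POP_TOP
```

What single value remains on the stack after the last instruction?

LOAD_CONST 36 -> [36]
DUP_TOP       -> [36, 36]
DUP_TOP       -> [36, 36, 36]
STORE_FAST 2  -> [36, 36]
BINARY_ADD    -> [72]
LOAD_CONST 7  -> [72, 7]
POP_TOP       -> [72]
DUP_TOP       -> [72, 72]
STORE_FAST 0  -> [72]
STORE_FAST 2  -> []
LOAD_CONST 2  -> [2]
LOAD_CONST -7 -> [2, -7]
POP_TOP       -> [2]

2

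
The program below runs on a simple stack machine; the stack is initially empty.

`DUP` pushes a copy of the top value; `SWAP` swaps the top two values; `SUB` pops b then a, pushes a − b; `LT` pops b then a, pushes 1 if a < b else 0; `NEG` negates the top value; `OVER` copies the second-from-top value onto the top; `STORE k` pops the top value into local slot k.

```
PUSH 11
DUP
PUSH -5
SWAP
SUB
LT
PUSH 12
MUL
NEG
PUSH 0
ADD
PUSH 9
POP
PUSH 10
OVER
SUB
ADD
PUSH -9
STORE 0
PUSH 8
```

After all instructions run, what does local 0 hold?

-9

PUSH 11  [11]
DUP      [11, 11]
PUSH -5  [11, 11, -5]
SWAP     [11, -5, 11]
SUB      [11, -16]
LT       [0]
PUSH 12  [0, 12]
MUL      [0]
NEG      [0]
PUSH 0   [0, 0]
ADD      [0]
PUSH 9   [0, 9]
POP      [0]
PUSH 10  [0, 10]
OVER     [0, 10, 0]
SUB      [0, 10]
ADD      [10]
PUSH -9  [10, -9]
STORE 0  [10]
PUSH 8   [10, 8]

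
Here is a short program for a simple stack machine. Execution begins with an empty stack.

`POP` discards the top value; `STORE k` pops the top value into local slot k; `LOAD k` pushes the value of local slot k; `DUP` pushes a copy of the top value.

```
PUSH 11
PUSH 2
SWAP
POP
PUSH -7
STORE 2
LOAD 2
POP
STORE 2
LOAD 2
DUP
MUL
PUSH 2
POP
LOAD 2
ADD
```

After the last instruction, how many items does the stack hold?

1

PUSH 11 → 11
PUSH 2  → 11 2
SWAP    → 2 11
POP     → 2
PUSH -7 → 2 -7
STORE 2 → 2
LOAD 2  → 2 -7
POP     → 2
STORE 2 → (empty)
LOAD 2  → 2
DUP     → 2 2
MUL     → 4
PUSH 2  → 4 2
POP     → 4
LOAD 2  → 4 2
ADD     → 6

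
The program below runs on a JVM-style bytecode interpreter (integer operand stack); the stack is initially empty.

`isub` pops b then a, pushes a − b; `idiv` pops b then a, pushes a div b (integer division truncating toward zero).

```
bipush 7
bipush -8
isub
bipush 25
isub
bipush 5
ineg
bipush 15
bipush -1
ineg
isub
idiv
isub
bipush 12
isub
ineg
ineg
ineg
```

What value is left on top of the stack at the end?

22

bipush 7   [7]
bipush -8  [7, -8]
isub       [15]
bipush 25  [15, 25]
isub       [-10]
bipush 5   [-10, 5]
ineg       [-10, -5]
bipush 15  [-10, -5, 15]
bipush -1  [-10, -5, 15, -1]
ineg       [-10, -5, 15, 1]
isub       [-10, -5, 14]
idiv       [-10, 0]
isub       [-10]
bipush 12  [-10, 12]
isub       [-22]
ineg       [22]
ineg       [-22]
ineg       [22]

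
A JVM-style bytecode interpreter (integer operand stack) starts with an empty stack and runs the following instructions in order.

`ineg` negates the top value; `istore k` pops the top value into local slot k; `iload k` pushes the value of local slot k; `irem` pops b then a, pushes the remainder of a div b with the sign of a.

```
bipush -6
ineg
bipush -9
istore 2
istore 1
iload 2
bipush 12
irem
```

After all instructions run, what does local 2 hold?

-9

bipush -6 → [-6]
ineg      → [6]
bipush -9 → [6, -9]
istore 2  → [6]
istore 1  → []
iload 2   → [-9]
bipush 12 → [-9, 12]
irem      → [-9]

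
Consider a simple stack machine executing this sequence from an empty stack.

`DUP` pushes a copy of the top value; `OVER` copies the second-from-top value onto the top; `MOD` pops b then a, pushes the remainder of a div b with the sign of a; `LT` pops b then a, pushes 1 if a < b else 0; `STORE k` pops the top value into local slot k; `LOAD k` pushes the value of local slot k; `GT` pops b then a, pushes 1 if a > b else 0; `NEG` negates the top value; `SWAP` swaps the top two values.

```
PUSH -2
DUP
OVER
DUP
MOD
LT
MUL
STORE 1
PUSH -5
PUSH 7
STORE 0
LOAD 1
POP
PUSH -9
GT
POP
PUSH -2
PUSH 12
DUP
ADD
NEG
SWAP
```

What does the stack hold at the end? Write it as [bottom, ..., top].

PUSH -2  [-2]
DUP      [-2, -2]
OVER     [-2, -2, -2]
DUP      [-2, -2, -2, -2]
MOD      [-2, -2, 0]
LT       [-2, 1]
MUL      [-2]
STORE 1  []
PUSH -5  [-5]
PUSH 7   [-5, 7]
STORE 0  [-5]
LOAD 1   [-5, -2]
POP      [-5]
PUSH -9  [-5, -9]
GT       [1]
POP      []
PUSH -2  [-2]
PUSH 12  [-2, 12]
DUP      [-2, 12, 12]
ADD      [-2, 24]
NEG      [-2, -24]
SWAP     [-24, -2]

[-24, -2]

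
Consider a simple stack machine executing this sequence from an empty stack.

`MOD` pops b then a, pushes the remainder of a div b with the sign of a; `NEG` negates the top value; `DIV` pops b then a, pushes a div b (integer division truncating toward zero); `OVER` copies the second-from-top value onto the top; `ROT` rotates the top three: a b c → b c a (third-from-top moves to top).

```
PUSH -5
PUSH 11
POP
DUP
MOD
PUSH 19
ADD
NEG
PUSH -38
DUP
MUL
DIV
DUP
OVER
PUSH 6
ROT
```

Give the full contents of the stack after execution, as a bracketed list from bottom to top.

[0, 0, 6, 0]

PUSH -5  : -5
PUSH 11  : -5 11
POP      : -5
DUP      : -5 -5
MOD      : 0
PUSH 19  : 0 19
ADD      : 19
NEG      : -19
PUSH -38 : -19 -38
DUP      : -19 -38 -38
MUL      : -19 1444
DIV      : 0
DUP      : 0 0
OVER     : 0 0 0
PUSH 6   : 0 0 0 6
ROT      : 0 0 6 0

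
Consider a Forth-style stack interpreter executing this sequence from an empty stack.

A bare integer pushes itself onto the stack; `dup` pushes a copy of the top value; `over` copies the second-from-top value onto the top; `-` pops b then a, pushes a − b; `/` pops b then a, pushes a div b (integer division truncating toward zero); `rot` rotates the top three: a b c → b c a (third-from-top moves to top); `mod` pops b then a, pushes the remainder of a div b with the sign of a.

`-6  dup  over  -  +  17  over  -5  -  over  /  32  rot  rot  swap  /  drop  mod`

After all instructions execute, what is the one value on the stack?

-6    -6
dup   -6 -6
over  -6 -6 -6
-     -6 0
+     -6
17    -6 17
over  -6 17 -6
-5    -6 17 -6 -5
-     -6 17 -1
over  -6 17 -1 17
/     -6 17 0
32    -6 17 0 32
rot   -6 0 32 17
rot   -6 32 17 0
swap  -6 32 0 17
/     -6 32 0
drop  -6 32
mod   -6

-6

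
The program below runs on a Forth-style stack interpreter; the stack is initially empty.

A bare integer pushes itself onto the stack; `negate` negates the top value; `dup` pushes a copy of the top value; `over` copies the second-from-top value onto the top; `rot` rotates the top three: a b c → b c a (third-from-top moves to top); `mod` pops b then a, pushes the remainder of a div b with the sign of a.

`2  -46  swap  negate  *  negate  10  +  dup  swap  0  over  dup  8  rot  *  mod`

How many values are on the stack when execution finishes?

2      → [2]
-46    → [2, -46]
swap   → [-46, 2]
negate → [-46, -2]
*      → [92]
negate → [-92]
10     → [-92, 10]
+      → [-82]
dup    → [-82, -82]
swap   → [-82, -82]
0      → [-82, -82, 0]
over   → [-82, -82, 0, -82]
dup    → [-82, -82, 0, -82, -82]
8      → [-82, -82, 0, -82, -82, 8]
rot    → [-82, -82, 0, -82, 8, -82]
*      → [-82, -82, 0, -82, -656]
mod    → [-82, -82, 0, -82]

4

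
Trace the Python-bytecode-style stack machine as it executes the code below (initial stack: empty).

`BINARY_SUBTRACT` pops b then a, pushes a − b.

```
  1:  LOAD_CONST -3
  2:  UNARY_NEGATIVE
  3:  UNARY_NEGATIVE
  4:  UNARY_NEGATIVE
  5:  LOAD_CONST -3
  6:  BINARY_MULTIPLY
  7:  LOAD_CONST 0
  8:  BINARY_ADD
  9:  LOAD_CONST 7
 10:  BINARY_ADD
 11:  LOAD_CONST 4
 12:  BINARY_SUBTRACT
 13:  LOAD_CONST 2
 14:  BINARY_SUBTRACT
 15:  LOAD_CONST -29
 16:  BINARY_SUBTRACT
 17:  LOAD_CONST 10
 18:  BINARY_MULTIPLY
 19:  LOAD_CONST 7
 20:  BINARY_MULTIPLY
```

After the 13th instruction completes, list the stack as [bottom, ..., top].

LOAD_CONST -3   : [-3]
UNARY_NEGATIVE  : [3]
UNARY_NEGATIVE  : [-3]
UNARY_NEGATIVE  : [3]
LOAD_CONST -3   : [3, -3]
BINARY_MULTIPLY : [-9]
LOAD_CONST 0    : [-9, 0]
BINARY_ADD      : [-9]
LOAD_CONST 7    : [-9, 7]
BINARY_ADD      : [-2]
LOAD_CONST 4    : [-2, 4]
BINARY_SUBTRACT : [-6]
LOAD_CONST 2    : [-6, 2]

[-6, 2]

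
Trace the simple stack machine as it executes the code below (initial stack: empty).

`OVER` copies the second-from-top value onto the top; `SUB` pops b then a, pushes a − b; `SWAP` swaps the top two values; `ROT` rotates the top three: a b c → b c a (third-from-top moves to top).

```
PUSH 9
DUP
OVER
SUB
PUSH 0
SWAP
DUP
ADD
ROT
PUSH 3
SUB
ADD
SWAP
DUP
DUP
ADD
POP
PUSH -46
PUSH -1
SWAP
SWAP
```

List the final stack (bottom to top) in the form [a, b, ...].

[6, 0, -46, -1]

PUSH 9   : 9
DUP      : 9 9
OVER     : 9 9 9
SUB      : 9 0
PUSH 0   : 9 0 0
SWAP     : 9 0 0
DUP      : 9 0 0 0
ADD      : 9 0 0
ROT      : 0 0 9
PUSH 3   : 0 0 9 3
SUB      : 0 0 6
ADD      : 0 6
SWAP     : 6 0
DUP      : 6 0 0
DUP      : 6 0 0 0
ADD      : 6 0 0
POP      : 6 0
PUSH -46 : 6 0 -46
PUSH -1  : 6 0 -46 -1
SWAP     : 6 0 -1 -46
SWAP     : 6 0 -46 -1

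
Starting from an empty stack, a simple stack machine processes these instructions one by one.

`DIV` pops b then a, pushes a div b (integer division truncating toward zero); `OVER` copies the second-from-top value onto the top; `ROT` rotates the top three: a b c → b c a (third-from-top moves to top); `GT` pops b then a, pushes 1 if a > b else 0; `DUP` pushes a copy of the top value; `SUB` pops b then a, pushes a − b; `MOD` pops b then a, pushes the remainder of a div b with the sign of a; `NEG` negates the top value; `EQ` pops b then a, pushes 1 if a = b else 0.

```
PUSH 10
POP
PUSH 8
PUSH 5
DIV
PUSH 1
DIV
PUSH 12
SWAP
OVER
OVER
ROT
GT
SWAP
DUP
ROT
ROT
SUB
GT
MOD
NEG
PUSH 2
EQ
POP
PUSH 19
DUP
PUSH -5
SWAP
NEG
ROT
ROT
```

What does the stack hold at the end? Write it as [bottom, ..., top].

PUSH 10 -> [10]
POP     -> []
PUSH 8  -> [8]
PUSH 5  -> [8, 5]
DIV     -> [1]
PUSH 1  -> [1, 1]
DIV     -> [1]
PUSH 12 -> [1, 12]
SWAP    -> [12, 1]
OVER    -> [12, 1, 12]
OVER    -> [12, 1, 12, 1]
ROT     -> [12, 12, 1, 1]
GT      -> [12, 12, 0]
SWAP    -> [12, 0, 12]
DUP     -> [12, 0, 12, 12]
ROT     -> [12, 12, 12, 0]
ROT     -> [12, 12, 0, 12]
SUB     -> [12, 12, -12]
GT      -> [12, 1]
MOD     -> [0]
NEG     -> [0]
PUSH 2  -> [0, 2]
EQ      -> [0]
POP     -> []
PUSH 19 -> [19]
DUP     -> [19, 19]
PUSH -5 -> [19, 19, -5]
SWAP    -> [19, -5, 19]
NEG     -> [19, -5, -19]
ROT     -> [-5, -19, 19]
ROT     -> [-19, 19, -5]

[-19, 19, -5]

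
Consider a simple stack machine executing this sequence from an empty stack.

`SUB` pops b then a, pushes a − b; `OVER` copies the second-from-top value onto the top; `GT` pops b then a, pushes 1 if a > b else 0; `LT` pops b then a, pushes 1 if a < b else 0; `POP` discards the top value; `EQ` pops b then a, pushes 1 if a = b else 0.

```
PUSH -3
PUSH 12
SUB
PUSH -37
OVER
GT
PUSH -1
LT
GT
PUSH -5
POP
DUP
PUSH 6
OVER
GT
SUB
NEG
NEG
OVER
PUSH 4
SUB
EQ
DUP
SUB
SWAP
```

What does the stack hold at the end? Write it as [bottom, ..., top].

[0, 0]

PUSH -3   [-3]
PUSH 12   [-3, 12]
SUB       [-15]
PUSH -37  [-15, -37]
OVER      [-15, -37, -15]
GT        [-15, 0]
PUSH -1   [-15, 0, -1]
LT        [-15, 0]
GT        [0]
PUSH -5   [0, -5]
POP       [0]
DUP       [0, 0]
PUSH 6    [0, 0, 6]
OVER      [0, 0, 6, 0]
GT        [0, 0, 1]
SUB       [0, -1]
NEG       [0, 1]
NEG       [0, -1]
OVER      [0, -1, 0]
PUSH 4    [0, -1, 0, 4]
SUB       [0, -1, -4]
EQ        [0, 0]
DUP       [0, 0, 0]
SUB       [0, 0]
SWAP      [0, 0]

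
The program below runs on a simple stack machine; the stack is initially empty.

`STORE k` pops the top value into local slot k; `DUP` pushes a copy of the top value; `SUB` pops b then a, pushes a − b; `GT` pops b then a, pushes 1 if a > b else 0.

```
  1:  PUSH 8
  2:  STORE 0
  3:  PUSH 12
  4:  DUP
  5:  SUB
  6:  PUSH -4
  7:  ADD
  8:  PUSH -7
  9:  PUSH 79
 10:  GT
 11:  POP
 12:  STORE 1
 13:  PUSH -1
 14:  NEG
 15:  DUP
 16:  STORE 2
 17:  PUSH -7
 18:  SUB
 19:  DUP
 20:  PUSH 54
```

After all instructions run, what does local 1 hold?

-4

PUSH 8  -> 8
STORE 0 -> (empty)
PUSH 12 -> 12
DUP     -> 12 12
SUB     -> 0
PUSH -4 -> 0 -4
ADD     -> -4
PUSH -7 -> -4 -7
PUSH 79 -> -4 -7 79
GT      -> -4 0
POP     -> -4
STORE 1 -> (empty)
PUSH -1 -> -1
NEG     -> 1
DUP     -> 1 1
STORE 2 -> 1
PUSH -7 -> 1 -7
SUB     -> 8
DUP     -> 8 8
PUSH 54 -> 8 8 54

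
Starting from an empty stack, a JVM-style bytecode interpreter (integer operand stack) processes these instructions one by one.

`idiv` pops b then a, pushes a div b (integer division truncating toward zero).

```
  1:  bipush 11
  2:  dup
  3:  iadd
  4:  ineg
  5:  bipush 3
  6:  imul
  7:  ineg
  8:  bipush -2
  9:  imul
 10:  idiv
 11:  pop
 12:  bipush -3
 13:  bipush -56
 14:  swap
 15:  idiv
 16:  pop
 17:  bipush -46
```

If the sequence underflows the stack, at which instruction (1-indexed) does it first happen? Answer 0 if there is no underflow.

bipush 11 → [11]
dup       → [11, 11]
iadd      → [22]
ineg      → [-22]
bipush 3  → [-22, 3]
imul      → [-66]
ineg      → [66]
bipush -2 → [66, -2]
imul      → [-132]
idiv  — needs 2 operands, stack has 1 → underflow

10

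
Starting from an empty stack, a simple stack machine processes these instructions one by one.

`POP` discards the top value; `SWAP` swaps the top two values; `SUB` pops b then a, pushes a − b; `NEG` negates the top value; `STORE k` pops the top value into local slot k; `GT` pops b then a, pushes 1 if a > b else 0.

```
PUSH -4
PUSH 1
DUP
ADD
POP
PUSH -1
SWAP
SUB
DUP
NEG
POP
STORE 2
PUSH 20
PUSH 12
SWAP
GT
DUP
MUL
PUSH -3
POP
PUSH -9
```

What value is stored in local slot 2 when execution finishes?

PUSH -4  -4
PUSH 1   -4 1
DUP      -4 1 1
ADD      -4 2
POP      -4
PUSH -1  -4 -1
SWAP     -1 -4
SUB      3
DUP      3 3
NEG      3 -3
POP      3
STORE 2  (empty)
PUSH 20  20
PUSH 12  20 12
SWAP     12 20
GT       0
DUP      0 0
MUL      0
PUSH -3  0 -3
POP      0
PUSH -9  0 -9

3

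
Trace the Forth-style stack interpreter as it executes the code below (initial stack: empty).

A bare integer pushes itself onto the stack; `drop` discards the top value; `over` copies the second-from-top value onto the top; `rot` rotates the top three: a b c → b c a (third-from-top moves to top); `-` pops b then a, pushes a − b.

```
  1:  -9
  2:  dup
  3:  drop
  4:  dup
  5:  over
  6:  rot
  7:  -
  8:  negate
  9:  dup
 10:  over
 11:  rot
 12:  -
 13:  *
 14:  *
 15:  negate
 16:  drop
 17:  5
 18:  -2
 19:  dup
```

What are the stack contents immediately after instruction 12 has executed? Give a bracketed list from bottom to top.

[-9, 0, 0]

-9     -> -9
dup    -> -9 -9
drop   -> -9
dup    -> -9 -9
over   -> -9 -9 -9
rot    -> -9 -9 -9
-      -> -9 0
negate -> -9 0
dup    -> -9 0 0
over   -> -9 0 0 0
rot    -> -9 0 0 0
-      -> -9 0 0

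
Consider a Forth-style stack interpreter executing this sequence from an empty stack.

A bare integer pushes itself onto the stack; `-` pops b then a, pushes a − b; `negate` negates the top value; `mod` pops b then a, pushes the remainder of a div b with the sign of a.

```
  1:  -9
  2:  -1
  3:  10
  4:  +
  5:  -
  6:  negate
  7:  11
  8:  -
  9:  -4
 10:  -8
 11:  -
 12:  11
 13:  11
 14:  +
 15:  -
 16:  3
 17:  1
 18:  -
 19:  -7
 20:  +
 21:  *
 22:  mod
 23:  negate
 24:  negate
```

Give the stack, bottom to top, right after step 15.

-9      -9
-1      -9 -1
10      -9 -1 10
+       -9 9
-       -18
negate  18
11      18 11
-       7
-4      7 -4
-8      7 -4 -8
-       7 4
11      7 4 11
11      7 4 11 11
+       7 4 22
-       7 -18

[7, -18]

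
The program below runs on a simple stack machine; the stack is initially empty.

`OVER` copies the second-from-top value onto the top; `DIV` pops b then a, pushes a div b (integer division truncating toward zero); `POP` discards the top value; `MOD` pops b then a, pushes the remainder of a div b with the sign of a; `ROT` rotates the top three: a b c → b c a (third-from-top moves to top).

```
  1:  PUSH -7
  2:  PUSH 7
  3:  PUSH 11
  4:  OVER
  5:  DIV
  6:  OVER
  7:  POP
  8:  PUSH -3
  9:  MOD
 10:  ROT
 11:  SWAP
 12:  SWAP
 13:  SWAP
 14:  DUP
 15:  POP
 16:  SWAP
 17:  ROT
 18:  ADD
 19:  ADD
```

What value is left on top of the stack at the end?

PUSH -7 → -7
PUSH 7  → -7 7
PUSH 11 → -7 7 11
OVER    → -7 7 11 7
DIV     → -7 7 1
OVER    → -7 7 1 7
POP     → -7 7 1
PUSH -3 → -7 7 1 -3
MOD     → -7 7 1
ROT     → 7 1 -7
SWAP    → 7 -7 1
SWAP    → 7 1 -7
SWAP    → 7 -7 1
DUP     → 7 -7 1 1
POP     → 7 -7 1
SWAP    → 7 1 -7
ROT     → 1 -7 7
ADD     → 1 0
ADD     → 1

1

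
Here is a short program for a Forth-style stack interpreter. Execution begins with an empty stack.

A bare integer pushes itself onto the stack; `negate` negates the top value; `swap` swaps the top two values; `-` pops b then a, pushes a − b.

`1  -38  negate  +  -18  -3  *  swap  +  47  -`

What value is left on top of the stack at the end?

46

1      : 1
-38    : 1 -38
negate : 1 38
+      : 39
-18    : 39 -18
-3     : 39 -18 -3
*      : 39 54
swap   : 54 39
+      : 93
47     : 93 47
-      : 46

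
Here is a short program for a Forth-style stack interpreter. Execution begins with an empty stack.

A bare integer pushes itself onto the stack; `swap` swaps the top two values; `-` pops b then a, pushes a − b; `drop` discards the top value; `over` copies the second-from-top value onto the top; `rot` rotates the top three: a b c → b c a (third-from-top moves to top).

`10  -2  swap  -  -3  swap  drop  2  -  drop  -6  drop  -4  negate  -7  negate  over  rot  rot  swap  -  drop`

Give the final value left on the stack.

10      [10]
-2      [10, -2]
swap    [-2, 10]
-       [-12]
-3      [-12, -3]
swap    [-3, -12]
drop    [-3]
2       [-3, 2]
-       [-5]
drop    []
-6      [-6]
drop    []
-4      [-4]
negate  [4]
-7      [4, -7]
negate  [4, 7]
over    [4, 7, 4]
rot     [7, 4, 4]
rot     [4, 4, 7]
swap    [4, 7, 4]
-       [4, 3]
drop    [4]

4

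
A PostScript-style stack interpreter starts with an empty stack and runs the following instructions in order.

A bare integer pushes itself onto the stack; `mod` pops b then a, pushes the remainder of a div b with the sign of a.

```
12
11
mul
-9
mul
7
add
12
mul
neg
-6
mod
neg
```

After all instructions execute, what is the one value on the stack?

12   [12]
11   [12, 11]
mul  [132]
-9   [132, -9]
mul  [-1188]
7    [-1188, 7]
add  [-1181]
12   [-1181, 12]
mul  [-14172]
neg  [14172]
-6   [14172, -6]
mod  [0]
neg  [0]

0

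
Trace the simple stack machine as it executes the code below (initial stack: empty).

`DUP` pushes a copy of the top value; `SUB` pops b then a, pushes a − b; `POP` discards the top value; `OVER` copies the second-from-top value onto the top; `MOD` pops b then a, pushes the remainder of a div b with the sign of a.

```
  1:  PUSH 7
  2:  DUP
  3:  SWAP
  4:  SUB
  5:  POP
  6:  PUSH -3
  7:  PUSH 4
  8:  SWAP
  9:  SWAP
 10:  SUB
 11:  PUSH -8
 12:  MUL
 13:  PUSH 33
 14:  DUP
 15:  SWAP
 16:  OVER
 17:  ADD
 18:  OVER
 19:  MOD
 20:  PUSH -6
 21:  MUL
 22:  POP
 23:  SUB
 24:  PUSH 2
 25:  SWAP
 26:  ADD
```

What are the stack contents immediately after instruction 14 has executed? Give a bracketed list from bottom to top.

[56, 33, 33]

PUSH 7   [7]
DUP      [7, 7]
SWAP     [7, 7]
SUB      [0]
POP      []
PUSH -3  [-3]
PUSH 4   [-3, 4]
SWAP     [4, -3]
SWAP     [-3, 4]
SUB      [-7]
PUSH -8  [-7, -8]
MUL      [56]
PUSH 33  [56, 33]
DUP      [56, 33, 33]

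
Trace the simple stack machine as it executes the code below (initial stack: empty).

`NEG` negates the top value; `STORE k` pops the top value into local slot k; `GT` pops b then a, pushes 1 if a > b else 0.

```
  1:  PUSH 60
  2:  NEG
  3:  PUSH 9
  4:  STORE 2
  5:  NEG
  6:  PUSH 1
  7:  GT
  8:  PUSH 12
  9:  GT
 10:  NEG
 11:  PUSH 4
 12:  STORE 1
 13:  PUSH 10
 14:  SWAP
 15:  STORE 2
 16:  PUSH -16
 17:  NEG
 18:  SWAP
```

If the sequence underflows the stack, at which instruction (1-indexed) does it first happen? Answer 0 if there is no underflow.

PUSH 60  → [60]
NEG      → [-60]
PUSH 9   → [-60, 9]
STORE 2  → [-60]
NEG      → [60]
PUSH 1   → [60, 1]
GT       → [1]
PUSH 12  → [1, 12]
GT       → [0]
NEG      → [0]
PUSH 4   → [0, 4]
STORE 1  → [0]
PUSH 10  → [0, 10]
SWAP     → [10, 0]
STORE 2  → [10]
PUSH -16 → [10, -16]
NEG      → [10, 16]
SWAP     → [16, 10]

0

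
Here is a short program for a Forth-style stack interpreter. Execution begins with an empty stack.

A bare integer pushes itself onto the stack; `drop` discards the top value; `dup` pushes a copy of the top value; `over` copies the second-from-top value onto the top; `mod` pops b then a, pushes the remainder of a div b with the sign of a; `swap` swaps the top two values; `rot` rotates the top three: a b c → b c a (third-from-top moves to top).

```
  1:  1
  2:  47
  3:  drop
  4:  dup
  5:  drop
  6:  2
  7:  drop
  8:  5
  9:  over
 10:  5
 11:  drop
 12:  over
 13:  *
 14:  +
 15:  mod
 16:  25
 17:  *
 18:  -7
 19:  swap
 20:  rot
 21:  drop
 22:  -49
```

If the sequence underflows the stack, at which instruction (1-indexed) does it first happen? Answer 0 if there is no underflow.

20

1    → 1
47   → 1 47
drop → 1
dup  → 1 1
drop → 1
2    → 1 2
drop → 1
5    → 1 5
over → 1 5 1
5    → 1 5 1 5
drop → 1 5 1
over → 1 5 1 5
*    → 1 5 5
+    → 1 10
mod  → 1
25   → 1 25
*    → 25
-7   → 25 -7
swap → -7 25
rot  — needs 3 operands, stack has 2 → underflow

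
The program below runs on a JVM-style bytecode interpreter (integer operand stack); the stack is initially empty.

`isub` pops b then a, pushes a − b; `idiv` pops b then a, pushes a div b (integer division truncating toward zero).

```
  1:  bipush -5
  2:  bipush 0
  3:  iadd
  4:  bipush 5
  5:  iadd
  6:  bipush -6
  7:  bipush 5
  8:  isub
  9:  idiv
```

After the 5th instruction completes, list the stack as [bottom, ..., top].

bipush -5 → [-5]
bipush 0  → [-5, 0]
iadd      → [-5]
bipush 5  → [-5, 5]
iadd      → [0]

[0]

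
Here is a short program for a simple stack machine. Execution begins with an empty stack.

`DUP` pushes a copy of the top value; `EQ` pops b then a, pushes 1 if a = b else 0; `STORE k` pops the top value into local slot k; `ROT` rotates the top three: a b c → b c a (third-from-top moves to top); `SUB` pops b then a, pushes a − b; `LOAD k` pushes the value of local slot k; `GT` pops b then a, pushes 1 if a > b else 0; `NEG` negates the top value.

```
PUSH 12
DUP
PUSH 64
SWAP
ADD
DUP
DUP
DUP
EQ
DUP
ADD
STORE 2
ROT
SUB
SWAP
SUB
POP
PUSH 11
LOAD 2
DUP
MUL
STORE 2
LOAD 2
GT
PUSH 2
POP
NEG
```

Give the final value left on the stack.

-1

PUSH 12 : 12
DUP     : 12 12
PUSH 64 : 12 12 64
SWAP    : 12 64 12
ADD     : 12 76
DUP     : 12 76 76
DUP     : 12 76 76 76
DUP     : 12 76 76 76 76
EQ      : 12 76 76 1
DUP     : 12 76 76 1 1
ADD     : 12 76 76 2
STORE 2 : 12 76 76
ROT     : 76 76 12
SUB     : 76 64
SWAP    : 64 76
SUB     : -12
POP     : (empty)
PUSH 11 : 11
LOAD 2  : 11 2
DUP     : 11 2 2
MUL     : 11 4
STORE 2 : 11
LOAD 2  : 11 4
GT      : 1
PUSH 2  : 1 2
POP     : 1
NEG     : -1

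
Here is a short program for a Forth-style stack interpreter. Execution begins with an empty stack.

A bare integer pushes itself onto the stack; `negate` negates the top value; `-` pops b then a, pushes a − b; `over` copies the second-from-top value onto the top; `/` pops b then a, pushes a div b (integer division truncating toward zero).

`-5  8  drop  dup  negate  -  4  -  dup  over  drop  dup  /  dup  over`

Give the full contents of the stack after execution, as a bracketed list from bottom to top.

-5     -> -5
8      -> -5 8
drop   -> -5
dup    -> -5 -5
negate -> -5 5
-      -> -10
4      -> -10 4
-      -> -14
dup    -> -14 -14
over   -> -14 -14 -14
drop   -> -14 -14
dup    -> -14 -14 -14
/      -> -14 1
dup    -> -14 1 1
over   -> -14 1 1 1

[-14, 1, 1, 1]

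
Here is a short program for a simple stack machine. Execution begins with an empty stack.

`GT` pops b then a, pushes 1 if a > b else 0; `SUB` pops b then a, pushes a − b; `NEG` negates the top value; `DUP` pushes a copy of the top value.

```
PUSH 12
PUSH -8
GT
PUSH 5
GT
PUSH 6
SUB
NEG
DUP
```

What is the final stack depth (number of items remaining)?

2

PUSH 12  12
PUSH -8  12 -8
GT       1
PUSH 5   1 5
GT       0
PUSH 6   0 6
SUB      -6
NEG      6
DUP      6 6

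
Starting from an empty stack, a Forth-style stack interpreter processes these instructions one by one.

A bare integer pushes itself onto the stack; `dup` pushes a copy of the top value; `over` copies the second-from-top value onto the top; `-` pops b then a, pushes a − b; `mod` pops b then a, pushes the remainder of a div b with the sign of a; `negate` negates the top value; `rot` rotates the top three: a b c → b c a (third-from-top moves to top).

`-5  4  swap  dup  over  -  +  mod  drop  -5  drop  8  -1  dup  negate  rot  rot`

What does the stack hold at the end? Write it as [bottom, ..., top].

[1, 8, -1]

-5     -> [-5]
4      -> [-5, 4]
swap   -> [4, -5]
dup    -> [4, -5, -5]
over   -> [4, -5, -5, -5]
-      -> [4, -5, 0]
+      -> [4, -5]
mod    -> [4]
drop   -> []
-5     -> [-5]
drop   -> []
8      -> [8]
-1     -> [8, -1]
dup    -> [8, -1, -1]
negate -> [8, -1, 1]
rot    -> [-1, 1, 8]
rot    -> [1, 8, -1]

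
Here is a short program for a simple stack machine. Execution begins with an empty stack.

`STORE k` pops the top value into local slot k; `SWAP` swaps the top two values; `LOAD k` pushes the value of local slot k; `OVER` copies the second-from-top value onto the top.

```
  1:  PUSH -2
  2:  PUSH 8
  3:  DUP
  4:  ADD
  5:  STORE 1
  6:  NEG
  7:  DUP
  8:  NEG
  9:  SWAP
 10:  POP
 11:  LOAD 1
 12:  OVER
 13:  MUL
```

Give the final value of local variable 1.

16

PUSH -2 → -2
PUSH 8  → -2 8
DUP     → -2 8 8
ADD     → -2 16
STORE 1 → -2
NEG     → 2
DUP     → 2 2
NEG     → 2 -2
SWAP    → -2 2
POP     → -2
LOAD 1  → -2 16
OVER    → -2 16 -2
MUL     → -2 -32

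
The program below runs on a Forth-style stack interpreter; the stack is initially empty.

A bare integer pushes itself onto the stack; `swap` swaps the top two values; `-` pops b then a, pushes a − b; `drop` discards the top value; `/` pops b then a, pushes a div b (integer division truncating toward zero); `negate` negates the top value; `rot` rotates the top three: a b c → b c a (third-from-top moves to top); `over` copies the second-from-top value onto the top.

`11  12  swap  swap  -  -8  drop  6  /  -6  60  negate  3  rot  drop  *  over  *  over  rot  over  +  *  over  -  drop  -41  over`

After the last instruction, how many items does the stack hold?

3

11     → 11
12     → 11 12
swap   → 12 11
swap   → 11 12
-      → -1
-8     → -1 -8
drop   → -1
6      → -1 6
/      → 0
-6     → 0 -6
60     → 0 -6 60
negate → 0 -6 -60
3      → 0 -6 -60 3
rot    → 0 -60 3 -6
drop   → 0 -60 3
*      → 0 -180
over   → 0 -180 0
*      → 0 0
over   → 0 0 0
rot    → 0 0 0
over   → 0 0 0 0
+      → 0 0 0
*      → 0 0
over   → 0 0 0
-      → 0 0
drop   → 0
-41    → 0 -41
over   → 0 -41 0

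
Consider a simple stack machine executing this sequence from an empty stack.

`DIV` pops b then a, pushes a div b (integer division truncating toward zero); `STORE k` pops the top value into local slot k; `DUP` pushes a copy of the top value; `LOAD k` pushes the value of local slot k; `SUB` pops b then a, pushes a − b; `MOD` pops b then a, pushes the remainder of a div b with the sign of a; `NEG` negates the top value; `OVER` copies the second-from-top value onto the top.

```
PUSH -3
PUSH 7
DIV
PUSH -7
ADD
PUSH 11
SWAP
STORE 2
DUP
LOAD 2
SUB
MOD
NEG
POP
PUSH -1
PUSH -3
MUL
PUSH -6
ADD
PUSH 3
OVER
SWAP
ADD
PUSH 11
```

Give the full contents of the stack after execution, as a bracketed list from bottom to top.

PUSH -3  [-3]
PUSH 7   [-3, 7]
DIV      [0]
PUSH -7  [0, -7]
ADD      [-7]
PUSH 11  [-7, 11]
SWAP     [11, -7]
STORE 2  [11]
DUP      [11, 11]
LOAD 2   [11, 11, -7]
SUB      [11, 18]
MOD      [11]
NEG      [-11]
POP      []
PUSH -1  [-1]
PUSH -3  [-1, -3]
MUL      [3]
PUSH -6  [3, -6]
ADD      [-3]
PUSH 3   [-3, 3]
OVER     [-3, 3, -3]
SWAP     [-3, -3, 3]
ADD      [-3, 0]
PUSH 11  [-3, 0, 11]

[-3, 0, 11]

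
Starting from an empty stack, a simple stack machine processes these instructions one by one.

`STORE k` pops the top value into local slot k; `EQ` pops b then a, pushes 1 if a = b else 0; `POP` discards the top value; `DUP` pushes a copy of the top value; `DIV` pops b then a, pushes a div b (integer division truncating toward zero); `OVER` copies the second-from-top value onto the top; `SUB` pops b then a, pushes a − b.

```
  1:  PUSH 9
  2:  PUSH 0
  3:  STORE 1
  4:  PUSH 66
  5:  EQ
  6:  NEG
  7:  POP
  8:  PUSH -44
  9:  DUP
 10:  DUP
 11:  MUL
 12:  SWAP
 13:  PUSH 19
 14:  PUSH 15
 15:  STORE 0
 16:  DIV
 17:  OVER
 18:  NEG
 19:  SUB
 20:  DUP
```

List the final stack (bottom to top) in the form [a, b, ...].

PUSH 9   : 9
PUSH 0   : 9 0
STORE 1  : 9
PUSH 66  : 9 66
EQ       : 0
NEG      : 0
POP      : (empty)
PUSH -44 : -44
DUP      : -44 -44
DUP      : -44 -44 -44
MUL      : -44 1936
SWAP     : 1936 -44
PUSH 19  : 1936 -44 19
PUSH 15  : 1936 -44 19 15
STORE 0  : 1936 -44 19
DIV      : 1936 -2
OVER     : 1936 -2 1936
NEG      : 1936 -2 -1936
SUB      : 1936 1934
DUP      : 1936 1934 1934

[1936, 1934, 1934]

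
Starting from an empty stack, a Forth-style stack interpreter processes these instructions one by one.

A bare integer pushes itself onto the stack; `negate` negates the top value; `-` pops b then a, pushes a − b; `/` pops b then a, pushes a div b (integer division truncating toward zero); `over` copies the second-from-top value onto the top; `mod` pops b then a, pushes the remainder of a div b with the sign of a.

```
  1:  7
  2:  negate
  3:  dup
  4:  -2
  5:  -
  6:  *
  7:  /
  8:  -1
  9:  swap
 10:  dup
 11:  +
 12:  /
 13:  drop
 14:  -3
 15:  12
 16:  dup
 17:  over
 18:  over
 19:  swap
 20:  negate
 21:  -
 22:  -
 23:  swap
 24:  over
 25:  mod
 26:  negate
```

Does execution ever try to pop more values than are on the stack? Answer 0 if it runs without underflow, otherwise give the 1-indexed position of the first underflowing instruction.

7

7      -> [7]
negate -> [-7]
dup    -> [-7, -7]
-2     -> [-7, -7, -2]
-      -> [-7, -5]
*      -> [35]
/  — needs 2 operands, stack has 1 → underflow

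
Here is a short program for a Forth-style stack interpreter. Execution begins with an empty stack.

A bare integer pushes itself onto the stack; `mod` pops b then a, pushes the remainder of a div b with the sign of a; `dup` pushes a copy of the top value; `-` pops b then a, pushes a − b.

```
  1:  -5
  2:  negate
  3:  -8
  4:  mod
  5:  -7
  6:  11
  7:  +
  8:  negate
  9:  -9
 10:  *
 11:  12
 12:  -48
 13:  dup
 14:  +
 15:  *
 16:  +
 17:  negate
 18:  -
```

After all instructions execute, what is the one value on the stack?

-1111

-5     -> -5
negate -> 5
-8     -> 5 -8
mod    -> 5
-7     -> 5 -7
11     -> 5 -7 11
+      -> 5 4
negate -> 5 -4
-9     -> 5 -4 -9
*      -> 5 36
12     -> 5 36 12
-48    -> 5 36 12 -48
dup    -> 5 36 12 -48 -48
+      -> 5 36 12 -96
*      -> 5 36 -1152
+      -> 5 -1116
negate -> 5 1116
-      -> -1111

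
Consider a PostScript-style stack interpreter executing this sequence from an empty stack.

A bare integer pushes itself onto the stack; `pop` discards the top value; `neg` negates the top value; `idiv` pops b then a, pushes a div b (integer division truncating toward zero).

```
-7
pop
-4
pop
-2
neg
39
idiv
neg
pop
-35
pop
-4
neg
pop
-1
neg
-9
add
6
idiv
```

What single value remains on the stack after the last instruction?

-7   -> [-7]
pop  -> []
-4   -> [-4]
pop  -> []
-2   -> [-2]
neg  -> [2]
39   -> [2, 39]
idiv -> [0]
neg  -> [0]
pop  -> []
-35  -> [-35]
pop  -> []
-4   -> [-4]
neg  -> [4]
pop  -> []
-1   -> [-1]
neg  -> [1]
-9   -> [1, -9]
add  -> [-8]
6    -> [-8, 6]
idiv -> [-1]

-1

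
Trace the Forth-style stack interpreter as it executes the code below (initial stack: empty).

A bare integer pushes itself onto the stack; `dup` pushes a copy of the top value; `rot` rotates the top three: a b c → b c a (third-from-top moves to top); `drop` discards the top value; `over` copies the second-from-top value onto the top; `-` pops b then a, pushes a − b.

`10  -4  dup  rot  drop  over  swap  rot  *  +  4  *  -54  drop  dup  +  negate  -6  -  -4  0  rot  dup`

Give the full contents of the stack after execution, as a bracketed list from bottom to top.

10     → 10
-4     → 10 -4
dup    → 10 -4 -4
rot    → -4 -4 10
drop   → -4 -4
over   → -4 -4 -4
swap   → -4 -4 -4
rot    → -4 -4 -4
*      → -4 16
+      → 12
4      → 12 4
*      → 48
-54    → 48 -54
drop   → 48
dup    → 48 48
+      → 96
negate → -96
-6     → -96 -6
-      → -90
-4     → -90 -4
0      → -90 -4 0
rot    → -4 0 -90
dup    → -4 0 -90 -90

[-4, 0, -90, -90]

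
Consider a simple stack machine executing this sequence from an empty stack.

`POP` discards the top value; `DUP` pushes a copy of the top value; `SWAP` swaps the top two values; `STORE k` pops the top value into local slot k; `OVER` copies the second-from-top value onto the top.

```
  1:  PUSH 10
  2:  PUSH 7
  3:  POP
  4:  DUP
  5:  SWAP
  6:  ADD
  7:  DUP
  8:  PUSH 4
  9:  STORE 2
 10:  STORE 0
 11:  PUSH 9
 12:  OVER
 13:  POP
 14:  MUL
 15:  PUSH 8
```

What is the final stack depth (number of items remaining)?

2

PUSH 10  [10]
PUSH 7   [10, 7]
POP      [10]
DUP      [10, 10]
SWAP     [10, 10]
ADD      [20]
DUP      [20, 20]
PUSH 4   [20, 20, 4]
STORE 2  [20, 20]
STORE 0  [20]
PUSH 9   [20, 9]
OVER     [20, 9, 20]
POP      [20, 9]
MUL      [180]
PUSH 8   [180, 8]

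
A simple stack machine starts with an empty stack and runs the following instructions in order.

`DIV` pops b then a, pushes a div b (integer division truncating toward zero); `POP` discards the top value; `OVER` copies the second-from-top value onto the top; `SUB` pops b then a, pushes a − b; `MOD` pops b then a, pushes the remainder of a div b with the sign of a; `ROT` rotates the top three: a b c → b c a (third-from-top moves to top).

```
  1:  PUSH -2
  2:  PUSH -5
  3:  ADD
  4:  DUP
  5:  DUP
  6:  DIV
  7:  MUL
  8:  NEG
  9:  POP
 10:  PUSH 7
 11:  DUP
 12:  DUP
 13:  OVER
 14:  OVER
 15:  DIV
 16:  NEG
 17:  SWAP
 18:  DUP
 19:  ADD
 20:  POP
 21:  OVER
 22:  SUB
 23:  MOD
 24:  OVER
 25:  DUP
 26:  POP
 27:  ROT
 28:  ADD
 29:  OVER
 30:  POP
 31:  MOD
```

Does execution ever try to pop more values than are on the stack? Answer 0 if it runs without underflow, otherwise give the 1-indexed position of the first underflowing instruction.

0

PUSH -2  -2
PUSH -5  -2 -5
ADD      -7
DUP      -7 -7
DUP      -7 -7 -7
DIV      -7 1
MUL      -7
NEG      7
POP      (empty)
PUSH 7   7
DUP      7 7
DUP      7 7 7
OVER     7 7 7 7
OVER     7 7 7 7 7
DIV      7 7 7 1
NEG      7 7 7 -1
SWAP     7 7 -1 7
DUP      7 7 -1 7 7
ADD      7 7 -1 14
POP      7 7 -1
OVER     7 7 -1 7
SUB      7 7 -8
MOD      7 7
OVER     7 7 7
DUP      7 7 7 7
POP      7 7 7
ROT      7 7 7
ADD      7 14
OVER     7 14 7
POP      7 14
MOD      7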